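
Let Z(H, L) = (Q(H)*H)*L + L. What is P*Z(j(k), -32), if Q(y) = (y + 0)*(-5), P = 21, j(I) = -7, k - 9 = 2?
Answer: 163968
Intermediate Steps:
k = 11 (k = 9 + 2 = 11)
Q(y) = -5*y (Q(y) = y*(-5) = -5*y)
Z(H, L) = L - 5*L*H² (Z(H, L) = ((-5*H)*H)*L + L = (-5*H²)*L + L = -5*L*H² + L = L - 5*L*H²)
P*Z(j(k), -32) = 21*(-32*(1 - 5*(-7)²)) = 21*(-32*(1 - 5*49)) = 21*(-32*(1 - 245)) = 21*(-32*(-244)) = 21*7808 = 163968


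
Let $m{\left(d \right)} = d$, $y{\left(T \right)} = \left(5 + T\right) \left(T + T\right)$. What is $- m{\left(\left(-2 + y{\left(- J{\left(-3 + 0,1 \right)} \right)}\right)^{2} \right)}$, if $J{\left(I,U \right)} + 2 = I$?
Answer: $-9604$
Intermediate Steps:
$J{\left(I,U \right)} = -2 + I$
$y{\left(T \right)} = 2 T \left(5 + T\right)$ ($y{\left(T \right)} = \left(5 + T\right) 2 T = 2 T \left(5 + T\right)$)
$- m{\left(\left(-2 + y{\left(- J{\left(-3 + 0,1 \right)} \right)}\right)^{2} \right)} = - \left(-2 + 2 \left(- (-2 + \left(-3 + 0\right))\right) \left(5 - \left(-2 + \left(-3 + 0\right)\right)\right)\right)^{2} = - \left(-2 + 2 \left(- (-2 - 3)\right) \left(5 - \left(-2 - 3\right)\right)\right)^{2} = - \left(-2 + 2 \left(\left(-1\right) \left(-5\right)\right) \left(5 - -5\right)\right)^{2} = - \left(-2 + 2 \cdot 5 \left(5 + 5\right)\right)^{2} = - \left(-2 + 2 \cdot 5 \cdot 10\right)^{2} = - \left(-2 + 100\right)^{2} = - 98^{2} = \left(-1\right) 9604 = -9604$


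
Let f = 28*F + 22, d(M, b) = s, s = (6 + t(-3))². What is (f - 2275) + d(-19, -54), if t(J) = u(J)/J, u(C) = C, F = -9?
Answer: -2456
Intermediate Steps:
t(J) = 1 (t(J) = J/J = 1)
s = 49 (s = (6 + 1)² = 7² = 49)
d(M, b) = 49
f = -230 (f = 28*(-9) + 22 = -252 + 22 = -230)
(f - 2275) + d(-19, -54) = (-230 - 2275) + 49 = -2505 + 49 = -2456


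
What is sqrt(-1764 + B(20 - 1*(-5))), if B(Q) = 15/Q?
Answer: I*sqrt(44085)/5 ≈ 41.993*I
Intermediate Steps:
sqrt(-1764 + B(20 - 1*(-5))) = sqrt(-1764 + 15/(20 - 1*(-5))) = sqrt(-1764 + 15/(20 + 5)) = sqrt(-1764 + 15/25) = sqrt(-1764 + 15*(1/25)) = sqrt(-1764 + 3/5) = sqrt(-8817/5) = I*sqrt(44085)/5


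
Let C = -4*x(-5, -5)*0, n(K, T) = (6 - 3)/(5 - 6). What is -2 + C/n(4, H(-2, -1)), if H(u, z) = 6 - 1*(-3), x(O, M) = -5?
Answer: -2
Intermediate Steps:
H(u, z) = 9 (H(u, z) = 6 + 3 = 9)
n(K, T) = -3 (n(K, T) = 3/(-1) = 3*(-1) = -3)
C = 0 (C = -4*(-5)*0 = 20*0 = 0)
-2 + C/n(4, H(-2, -1)) = -2 + 0/(-3) = -2 - ⅓*0 = -2 + 0 = -2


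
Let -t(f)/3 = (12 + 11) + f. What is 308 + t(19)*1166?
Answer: -146608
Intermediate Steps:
t(f) = -69 - 3*f (t(f) = -3*((12 + 11) + f) = -3*(23 + f) = -69 - 3*f)
308 + t(19)*1166 = 308 + (-69 - 3*19)*1166 = 308 + (-69 - 57)*1166 = 308 - 126*1166 = 308 - 146916 = -146608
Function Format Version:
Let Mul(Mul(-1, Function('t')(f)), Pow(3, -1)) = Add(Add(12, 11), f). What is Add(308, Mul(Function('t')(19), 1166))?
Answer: -146608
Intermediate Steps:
Function('t')(f) = Add(-69, Mul(-3, f)) (Function('t')(f) = Mul(-3, Add(Add(12, 11), f)) = Mul(-3, Add(23, f)) = Add(-69, Mul(-3, f)))
Add(308, Mul(Function('t')(19), 1166)) = Add(308, Mul(Add(-69, Mul(-3, 19)), 1166)) = Add(308, Mul(Add(-69, -57), 1166)) = Add(308, Mul(-126, 1166)) = Add(308, -146916) = -146608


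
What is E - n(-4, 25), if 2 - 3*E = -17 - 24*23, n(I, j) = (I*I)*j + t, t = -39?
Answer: -512/3 ≈ -170.67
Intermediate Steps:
n(I, j) = -39 + j*I² (n(I, j) = (I*I)*j - 39 = I²*j - 39 = j*I² - 39 = -39 + j*I²)
E = 571/3 (E = ⅔ - (-17 - 24*23)/3 = ⅔ - (-17 - 552)/3 = ⅔ - ⅓*(-569) = ⅔ + 569/3 = 571/3 ≈ 190.33)
E - n(-4, 25) = 571/3 - (-39 + 25*(-4)²) = 571/3 - (-39 + 25*16) = 571/3 - (-39 + 400) = 571/3 - 1*361 = 571/3 - 361 = -512/3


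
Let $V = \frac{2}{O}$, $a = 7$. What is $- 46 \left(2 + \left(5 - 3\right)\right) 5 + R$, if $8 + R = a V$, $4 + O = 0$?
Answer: $- \frac{1863}{2} \approx -931.5$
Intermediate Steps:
$O = -4$ ($O = -4 + 0 = -4$)
$V = - \frac{1}{2}$ ($V = \frac{2}{-4} = 2 \left(- \frac{1}{4}\right) = - \frac{1}{2} \approx -0.5$)
$R = - \frac{23}{2}$ ($R = -8 + 7 \left(- \frac{1}{2}\right) = -8 - \frac{7}{2} = - \frac{23}{2} \approx -11.5$)
$- 46 \left(2 + \left(5 - 3\right)\right) 5 + R = - 46 \left(2 + \left(5 - 3\right)\right) 5 - \frac{23}{2} = - 46 \left(2 + 2\right) 5 - \frac{23}{2} = - 46 \cdot 4 \cdot 5 - \frac{23}{2} = \left(-46\right) 20 - \frac{23}{2} = -920 - \frac{23}{2} = - \frac{1863}{2}$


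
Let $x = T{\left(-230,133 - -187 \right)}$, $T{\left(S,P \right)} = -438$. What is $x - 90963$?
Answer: $-91401$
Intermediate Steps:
$x = -438$
$x - 90963 = -438 - 90963 = -91401$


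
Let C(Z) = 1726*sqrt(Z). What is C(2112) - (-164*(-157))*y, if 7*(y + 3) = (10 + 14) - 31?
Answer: 102992 + 13808*sqrt(33) ≈ 1.8231e+5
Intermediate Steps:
y = -4 (y = -3 + ((10 + 14) - 31)/7 = -3 + (24 - 31)/7 = -3 + (1/7)*(-7) = -3 - 1 = -4)
C(2112) - (-164*(-157))*y = 1726*sqrt(2112) - (-164*(-157))*(-4) = 1726*(8*sqrt(33)) - 25748*(-4) = 13808*sqrt(33) - 1*(-102992) = 13808*sqrt(33) + 102992 = 102992 + 13808*sqrt(33)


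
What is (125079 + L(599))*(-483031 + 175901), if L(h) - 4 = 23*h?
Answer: -42648071800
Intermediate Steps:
L(h) = 4 + 23*h
(125079 + L(599))*(-483031 + 175901) = (125079 + (4 + 23*599))*(-483031 + 175901) = (125079 + (4 + 13777))*(-307130) = (125079 + 13781)*(-307130) = 138860*(-307130) = -42648071800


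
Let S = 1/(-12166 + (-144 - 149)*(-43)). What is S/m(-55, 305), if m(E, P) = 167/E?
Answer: -55/72311 ≈ -0.00076060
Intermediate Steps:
S = 1/433 (S = 1/(-12166 - 293*(-43)) = 1/(-12166 + 12599) = 1/433 ≈ 0.0023095)
S/m(-55, 305) = 1/(433*((167/(-55)))) = 1/(433*((167*(-1/55)))) = 1/(433*(-167/55)) = (1/433)*(-55/167) = -55/72311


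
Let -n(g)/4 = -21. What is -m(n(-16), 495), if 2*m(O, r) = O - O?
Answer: 0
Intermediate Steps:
n(g) = 84 (n(g) = -4*(-21) = 84)
m(O, r) = 0 (m(O, r) = (O - O)/2 = (½)*0 = 0)
-m(n(-16), 495) = -1*0 = 0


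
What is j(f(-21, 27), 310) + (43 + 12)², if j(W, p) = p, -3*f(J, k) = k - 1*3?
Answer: 3335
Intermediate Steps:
f(J, k) = 1 - k/3 (f(J, k) = -(k - 1*3)/3 = -(k - 3)/3 = -(-3 + k)/3 = 1 - k/3)
j(f(-21, 27), 310) + (43 + 12)² = 310 + (43 + 12)² = 310 + 55² = 310 + 3025 = 3335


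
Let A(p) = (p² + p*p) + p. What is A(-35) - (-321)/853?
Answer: 2060316/853 ≈ 2415.4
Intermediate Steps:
A(p) = p + 2*p² (A(p) = (p² + p²) + p = 2*p² + p = p + 2*p²)
A(-35) - (-321)/853 = -35*(1 + 2*(-35)) - (-321)/853 = -35*(1 - 70) - (-321)/853 = -35*(-69) - 321*(-1/853) = 2415 + 321/853 = 2060316/853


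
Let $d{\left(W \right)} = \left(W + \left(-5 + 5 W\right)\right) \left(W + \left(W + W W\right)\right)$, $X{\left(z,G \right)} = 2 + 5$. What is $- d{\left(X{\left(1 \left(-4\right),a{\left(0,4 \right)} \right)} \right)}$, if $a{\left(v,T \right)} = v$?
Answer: $-2331$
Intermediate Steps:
$X{\left(z,G \right)} = 7$
$d{\left(W \right)} = \left(-5 + 6 W\right) \left(W^{2} + 2 W\right)$ ($d{\left(W \right)} = \left(-5 + 6 W\right) \left(W + \left(W + W^{2}\right)\right) = \left(-5 + 6 W\right) \left(W^{2} + 2 W\right)$)
$- d{\left(X{\left(1 \left(-4\right),a{\left(0,4 \right)} \right)} \right)} = - 7 \left(-10 + 6 \cdot 7^{2} + 7 \cdot 7\right) = - 7 \left(-10 + 6 \cdot 49 + 49\right) = - 7 \left(-10 + 294 + 49\right) = - 7 \cdot 333 = \left(-1\right) 2331 = -2331$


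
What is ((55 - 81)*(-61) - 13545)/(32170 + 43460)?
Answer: -11959/75630 ≈ -0.15813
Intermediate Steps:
((55 - 81)*(-61) - 13545)/(32170 + 43460) = (-26*(-61) - 13545)/75630 = (1586 - 13545)*(1/75630) = -11959*1/75630 = -11959/75630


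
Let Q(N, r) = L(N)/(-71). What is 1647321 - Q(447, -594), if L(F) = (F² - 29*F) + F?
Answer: 117147084/71 ≈ 1.6500e+6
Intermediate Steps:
L(F) = F² - 28*F
Q(N, r) = -N*(-28 + N)/71 (Q(N, r) = (N*(-28 + N))/(-71) = (N*(-28 + N))*(-1/71) = -N*(-28 + N)/71)
1647321 - Q(447, -594) = 1647321 - 447*(28 - 1*447)/71 = 1647321 - 447*(28 - 447)/71 = 1647321 - 447*(-419)/71 = 1647321 - 1*(-187293/71) = 1647321 + 187293/71 = 117147084/71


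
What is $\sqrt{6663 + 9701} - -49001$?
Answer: $49001 + 2 \sqrt{4091} \approx 49129.0$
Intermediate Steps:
$\sqrt{6663 + 9701} - -49001 = \sqrt{16364} + 49001 = 2 \sqrt{4091} + 49001 = 49001 + 2 \sqrt{4091}$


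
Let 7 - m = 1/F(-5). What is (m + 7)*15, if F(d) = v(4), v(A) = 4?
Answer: 825/4 ≈ 206.25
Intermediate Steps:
F(d) = 4
m = 27/4 (m = 7 - 1/4 = 27/4 ≈ 6.7500)
(m + 7)*15 = (27/4 + 7)*15 = (55/4)*15 = 825/4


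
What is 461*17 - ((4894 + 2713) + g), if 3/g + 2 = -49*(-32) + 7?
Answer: 361787/1573 ≈ 230.00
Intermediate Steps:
g = 3/1573 (g = 3/(-2 + (-49*(-32) + 7)) = 3/(-2 + (1568 + 7)) = 3/(-2 + 1575) = 3/1573 ≈ 0.0019072)
461*17 - ((4894 + 2713) + g) = 461*17 - ((4894 + 2713) + 3/1573) = 7837 - (7607 + 3/1573) = 7837 - 1*11965814/1573 = 7837 - 11965814/1573 = 361787/1573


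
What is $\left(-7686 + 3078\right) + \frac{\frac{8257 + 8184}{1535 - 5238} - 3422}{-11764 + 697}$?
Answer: $- \frac{62942741767}{13660367} \approx -4607.7$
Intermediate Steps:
$\left(-7686 + 3078\right) + \frac{\frac{8257 + 8184}{1535 - 5238} - 3422}{-11764 + 697} = -4608 + \frac{\frac{16441}{-3703} - 3422}{-11067} = -4608 + \left(16441 \left(- \frac{1}{3703}\right) - 3422\right) \left(- \frac{1}{11067}\right) = -4608 + \left(- \frac{16441}{3703} - 3422\right) \left(- \frac{1}{11067}\right) = -4608 - - \frac{4229369}{13660367} = -4608 + \frac{4229369}{13660367} = - \frac{62942741767}{13660367}$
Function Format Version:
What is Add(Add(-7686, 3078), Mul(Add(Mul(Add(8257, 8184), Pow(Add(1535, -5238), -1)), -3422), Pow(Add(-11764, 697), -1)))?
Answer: Rational(-62942741767, 13660367) ≈ -4607.7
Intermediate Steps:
Add(Add(-7686, 3078), Mul(Add(Mul(Add(8257, 8184), Pow(Add(1535, -5238), -1)), -3422), Pow(Add(-11764, 697), -1))) = Add(-4608, Mul(Add(Mul(16441, Pow(-3703, -1)), -3422), Pow(-11067, -1))) = Add(-4608, Mul(Add(Mul(16441, Rational(-1, 3703)), -3422), Rational(-1, 11067))) = Add(-4608, Mul(Add(Rational(-16441, 3703), -3422), Rational(-1, 11067))) = Add(-4608, Mul(Rational(-12688107, 3703), Rational(-1, 11067))) = Add(-4608, Rational(4229369, 13660367)) = Rational(-62942741767, 13660367)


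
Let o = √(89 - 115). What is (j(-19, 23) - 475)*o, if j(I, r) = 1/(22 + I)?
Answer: -1424*I*√26/3 ≈ -2420.3*I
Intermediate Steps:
o = I*√26 (o = √(-26) = I*√26 ≈ 5.099*I)
(j(-19, 23) - 475)*o = (1/(22 - 19) - 475)*(I*√26) = (1/3 - 475)*(I*√26) = (⅓ - 475)*(I*√26) = -1424*I*√26/3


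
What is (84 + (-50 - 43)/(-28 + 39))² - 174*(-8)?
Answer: 858993/121 ≈ 7099.1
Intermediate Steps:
(84 + (-50 - 43)/(-28 + 39))² - 174*(-8) = (84 - 93/11)² + 1392 = (831/11)² + 1392 = 690561/121 + 1392 = 858993/121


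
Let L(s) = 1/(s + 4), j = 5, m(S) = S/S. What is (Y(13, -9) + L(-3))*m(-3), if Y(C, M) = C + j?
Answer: 19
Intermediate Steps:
m(S) = 1
L(s) = 1/(4 + s)
Y(C, M) = 5 + C (Y(C, M) = C + 5 = 5 + C)
(Y(13, -9) + L(-3))*m(-3) = ((5 + 13) + 1/(4 - 3))*1 = (18 + 1/1)*1 = (18 + 1)*1 = 19*1 = 19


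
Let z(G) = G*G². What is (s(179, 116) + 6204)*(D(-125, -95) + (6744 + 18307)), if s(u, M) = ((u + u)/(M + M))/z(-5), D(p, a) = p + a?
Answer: 2233742653251/14500 ≈ 1.5405e+8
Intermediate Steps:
D(p, a) = a + p
z(G) = G³
s(u, M) = -u/(125*M) (s(u, M) = ((u + u)/(M + M))/((-5)³) = ((2*u)/((2*M)))/(-125) = ((2*u)*(1/(2*M)))*(-1/125) = (u/M)*(-1/125) = -u/(125*M))
(s(179, 116) + 6204)*(D(-125, -95) + (6744 + 18307)) = (-1/125*179/116 + 6204)*((-95 - 125) + (6744 + 18307)) = (-1/125*179*1/116 + 6204)*(-220 + 25051) = (-179/14500 + 6204)*24831 = (89957821/14500)*24831 = 2233742653251/14500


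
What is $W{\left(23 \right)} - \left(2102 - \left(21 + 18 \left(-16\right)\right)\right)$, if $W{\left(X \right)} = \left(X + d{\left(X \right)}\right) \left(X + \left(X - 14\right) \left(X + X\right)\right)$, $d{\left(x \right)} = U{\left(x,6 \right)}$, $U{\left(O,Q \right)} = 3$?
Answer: $8993$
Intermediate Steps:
$d{\left(x \right)} = 3$
$W{\left(X \right)} = \left(3 + X\right) \left(X + 2 X \left(-14 + X\right)\right)$ ($W{\left(X \right)} = \left(X + 3\right) \left(X + \left(X - 14\right) \left(X + X\right)\right) = \left(3 + X\right) \left(X + \left(-14 + X\right) 2 X\right) = \left(3 + X\right) \left(X + 2 X \left(-14 + X\right)\right)$)
$W{\left(23 \right)} - \left(2102 - \left(21 + 18 \left(-16\right)\right)\right) = 23 \left(-81 - 483 + 2 \cdot 23^{2}\right) - \left(2102 - \left(21 + 18 \left(-16\right)\right)\right) = 23 \left(-81 - 483 + 2 \cdot 529\right) - \left(2102 - \left(21 - 288\right)\right) = 23 \left(-81 - 483 + 1058\right) - \left(2102 - -267\right) = 23 \cdot 494 - \left(2102 + 267\right) = 11362 - 2369 = 8993$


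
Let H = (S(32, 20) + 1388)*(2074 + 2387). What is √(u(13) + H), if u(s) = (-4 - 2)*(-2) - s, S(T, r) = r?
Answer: √6281087 ≈ 2506.2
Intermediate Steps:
H = 6281088 (H = (20 + 1388)*(2074 + 2387) = 1408*4461 = 6281088)
u(s) = 12 - s (u(s) = -6*(-2) - s = 12 - s)
√(u(13) + H) = √((12 - 1*13) + 6281088) = √((12 - 13) + 6281088) = √(-1 + 6281088) = √6281087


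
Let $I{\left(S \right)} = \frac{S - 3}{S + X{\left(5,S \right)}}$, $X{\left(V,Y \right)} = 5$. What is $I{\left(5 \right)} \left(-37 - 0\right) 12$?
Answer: $- \frac{444}{5} \approx -88.8$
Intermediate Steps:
$I{\left(S \right)} = \frac{-3 + S}{5 + S}$ ($I{\left(S \right)} = \frac{S - 3}{S + 5} = \frac{-3 + S}{5 + S}$)
$I{\left(5 \right)} \left(-37 - 0\right) 12 = \frac{-3 + 5}{5 + 5} \left(-37 - 0\right) 12 = \frac{1}{10} \cdot 2 \left(-37 + 0\right) 12 = \frac{1}{10} \cdot 2 \left(-37\right) 12 = \frac{1}{5} \left(-37\right) 12 = \left(- \frac{37}{5}\right) 12 = - \frac{444}{5}$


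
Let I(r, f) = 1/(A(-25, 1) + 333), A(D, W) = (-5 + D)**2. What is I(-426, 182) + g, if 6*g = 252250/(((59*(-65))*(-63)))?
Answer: 3471932/19859931 ≈ 0.17482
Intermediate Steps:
I(r, f) = 1/1233 (I(r, f) = 1/((-5 - 25)**2 + 333) = 1/((-30)**2 + 333) = 1/(900 + 333) = 1/1233)
g = 25225/144963 (g = (252250/(((59*(-65))*(-63))))/6 = (252250/((-3835*(-63))))/6 = (252250/241605)/6 = (252250*(1/241605))/6 = (1/6)*(50450/48321) = 25225/144963 ≈ 0.17401)
I(-426, 182) + g = 1/1233 + 25225/144963 = 3471932/19859931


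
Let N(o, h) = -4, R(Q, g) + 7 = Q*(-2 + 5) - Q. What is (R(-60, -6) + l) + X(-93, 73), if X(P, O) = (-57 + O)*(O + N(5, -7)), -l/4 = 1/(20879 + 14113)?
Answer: 8546795/8748 ≈ 977.00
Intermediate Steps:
R(Q, g) = -7 + 2*Q (R(Q, g) = -7 + (Q*(-2 + 5) - Q) = -7 + (Q*3 - Q) = -7 + (3*Q - Q) = -7 + 2*Q)
l = -1/8748 (l = -4/(20879 + 14113) = -4/34992 = -4*1/34992 = -1/8748 ≈ -0.00011431)
X(P, O) = (-57 + O)*(-4 + O) (X(P, O) = (-57 + O)*(O - 4) = (-57 + O)*(-4 + O))
(R(-60, -6) + l) + X(-93, 73) = ((-7 + 2*(-60)) - 1/8748) + (228 + 73² - 61*73) = ((-7 - 120) - 1/8748) + (228 + 5329 - 4453) = (-127 - 1/8748) + 1104 = -1110997/8748 + 1104 = 8546795/8748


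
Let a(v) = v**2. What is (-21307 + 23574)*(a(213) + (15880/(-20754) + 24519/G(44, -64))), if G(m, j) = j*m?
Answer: 273169260607985/2656512 ≈ 1.0283e+8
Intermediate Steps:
(-21307 + 23574)*(a(213) + (15880/(-20754) + 24519/G(44, -64))) = (-21307 + 23574)*(213**2 + (15880/(-20754) + 24519/((-64*44)))) = 2267*(45369 + (15880*(-1/20754) + 24519/(-2816))) = 2267*(45369 + (-7940/10377 + 24519*(-1/2816))) = 2267*(45369 + (-7940/10377 - 2229/256)) = 2267*(45369 - 25162973/2656512) = 2267*(120498129955/2656512) = 273169260607985/2656512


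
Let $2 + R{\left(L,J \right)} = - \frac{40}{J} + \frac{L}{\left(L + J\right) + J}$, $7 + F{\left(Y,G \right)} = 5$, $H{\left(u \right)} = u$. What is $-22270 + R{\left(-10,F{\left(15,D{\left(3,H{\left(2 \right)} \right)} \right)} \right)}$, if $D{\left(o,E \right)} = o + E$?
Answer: $- \frac{155759}{7} \approx -22251.0$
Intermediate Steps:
$D{\left(o,E \right)} = E + o$
$F{\left(Y,G \right)} = -2$ ($F{\left(Y,G \right)} = -7 + 5 = -2$)
$R{\left(L,J \right)} = -2 - \frac{40}{J} + \frac{L}{L + 2 J}$ ($R{\left(L,J \right)} = -2 + \left(- \frac{40}{J} + \frac{L}{\left(L + J\right) + J}\right) = -2 + \left(- \frac{40}{J} + \frac{L}{\left(J + L\right) + J}\right) = -2 + \left(- \frac{40}{J} + \frac{L}{L + 2 J}\right) = -2 - \frac{40}{J} + \frac{L}{L + 2 J}$)
$-22270 + R{\left(-10,F{\left(15,D{\left(3,H{\left(2 \right)} \right)} \right)} \right)} = -22270 + \frac{\left(-80\right) \left(-2\right) - -400 - 4 \left(-2\right)^{2} - \left(-2\right) \left(-10\right)}{\left(-2\right) \left(-10 + 2 \left(-2\right)\right)} = -22270 - \frac{160 + 400 - 16 - 20}{2 \left(-10 - 4\right)} = -22270 - \frac{160 + 400 - 16 - 20}{2 \left(-14\right)} = -22270 - \left(- \frac{1}{28}\right) 524 = -22270 + \frac{131}{7} = - \frac{155759}{7}$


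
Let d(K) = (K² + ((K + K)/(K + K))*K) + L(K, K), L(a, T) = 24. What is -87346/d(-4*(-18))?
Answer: -43673/2640 ≈ -16.543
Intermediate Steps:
d(K) = 24 + K + K² (d(K) = (K² + ((K + K)/(K + K))*K) + 24 = (K² + ((2*K)/((2*K)))*K) + 24 = (K² + ((2*K)*(1/(2*K)))*K) + 24 = (K² + 1*K) + 24 = (K² + K) + 24 = (K + K²) + 24 = 24 + K + K²)
-87346/d(-4*(-18)) = -87346/(24 - 4*(-18) + (-4*(-18))²) = -87346/(24 + 72 + 72²) = -87346/(24 + 72 + 5184) = -87346/5280 = -87346*1/5280 = -43673/2640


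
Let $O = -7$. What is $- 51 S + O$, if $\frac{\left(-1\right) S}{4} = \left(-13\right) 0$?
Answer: $-7$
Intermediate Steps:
$S = 0$ ($S = - 4 \left(\left(-13\right) 0\right) = \left(-4\right) 0 = 0$)
$- 51 S + O = \left(-51\right) 0 - 7 = 0 - 7 = -7$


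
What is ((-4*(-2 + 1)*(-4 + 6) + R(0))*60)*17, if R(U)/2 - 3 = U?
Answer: 14280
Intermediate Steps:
R(U) = 6 + 2*U
((-4*(-2 + 1)*(-4 + 6) + R(0))*60)*17 = ((-4*(-2 + 1)*(-4 + 6) + (6 + 2*0))*60)*17 = ((-(-4)*2 + (6 + 0))*60)*17 = ((-4*(-2) + 6)*60)*17 = ((8 + 6)*60)*17 = (14*60)*17 = 840*17 = 14280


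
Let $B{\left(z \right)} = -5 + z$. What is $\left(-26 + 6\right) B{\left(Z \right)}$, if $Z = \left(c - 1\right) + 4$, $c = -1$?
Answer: $60$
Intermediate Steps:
$Z = 2$ ($Z = \left(-1 - 1\right) + 4 = -2 + 4 = 2$)
$\left(-26 + 6\right) B{\left(Z \right)} = \left(-26 + 6\right) \left(-5 + 2\right) = \left(-20\right) \left(-3\right) = 60$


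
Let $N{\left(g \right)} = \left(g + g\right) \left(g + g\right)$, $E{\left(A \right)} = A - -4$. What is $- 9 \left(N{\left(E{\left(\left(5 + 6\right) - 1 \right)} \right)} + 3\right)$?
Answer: $-7083$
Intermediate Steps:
$E{\left(A \right)} = 4 + A$ ($E{\left(A \right)} = A + 4 = 4 + A$)
$N{\left(g \right)} = 4 g^{2}$ ($N{\left(g \right)} = 2 g 2 g = 4 g^{2}$)
$- 9 \left(N{\left(E{\left(\left(5 + 6\right) - 1 \right)} \right)} + 3\right) = - 9 \left(4 \left(4 + \left(\left(5 + 6\right) - 1\right)\right)^{2} + 3\right) = - 9 \left(4 \left(4 + \left(11 - 1\right)\right)^{2} + 3\right) = - 9 \left(4 \left(4 + 10\right)^{2} + 3\right) = - 9 \left(4 \cdot 14^{2} + 3\right) = - 9 \left(4 \cdot 196 + 3\right) = - 9 \left(784 + 3\right) = \left(-9\right) 787 = -7083$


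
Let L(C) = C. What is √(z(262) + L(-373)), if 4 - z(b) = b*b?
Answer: I*√69013 ≈ 262.7*I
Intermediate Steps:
z(b) = 4 - b² (z(b) = 4 - b*b = 4 - b²)
√(z(262) + L(-373)) = √((4 - 1*262²) - 373) = √((4 - 1*68644) - 373) = √((4 - 68644) - 373) = √(-68640 - 373) = √(-69013) = I*√69013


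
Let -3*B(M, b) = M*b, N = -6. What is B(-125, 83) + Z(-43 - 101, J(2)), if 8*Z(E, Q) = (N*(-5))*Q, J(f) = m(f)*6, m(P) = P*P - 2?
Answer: 10510/3 ≈ 3503.3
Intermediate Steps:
m(P) = -2 + P² (m(P) = P² - 2 = -2 + P²)
J(f) = -12 + 6*f² (J(f) = (-2 + f²)*6 = -12 + 6*f²)
B(M, b) = -M*b/3
Z(E, Q) = 15*Q/4 (Z(E, Q) = ((-6*(-5))*Q)/8 = (30*Q)/8 = 15*Q/4)
B(-125, 83) + Z(-43 - 101, J(2)) = -⅓*(-125)*83 + 15*(-12 + 6*2²)/4 = 10375/3 + 15*(-12 + 6*4)/4 = 10375/3 + 15*(-12 + 24)/4 = 10375/3 + (15/4)*12 = 10375/3 + 45 = 10510/3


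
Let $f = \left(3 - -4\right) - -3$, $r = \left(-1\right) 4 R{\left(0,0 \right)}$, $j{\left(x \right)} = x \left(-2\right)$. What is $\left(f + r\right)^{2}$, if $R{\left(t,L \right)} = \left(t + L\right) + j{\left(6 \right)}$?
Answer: $3364$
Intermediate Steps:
$j{\left(x \right)} = - 2 x$
$R{\left(t,L \right)} = -12 + L + t$ ($R{\left(t,L \right)} = \left(t + L\right) - 12 = \left(L + t\right) - 12 = -12 + L + t$)
$r = 48$ ($r = \left(-1\right) 4 \left(-12 + 0 + 0\right) = \left(-4\right) \left(-12\right) = 48$)
$f = 10$ ($f = \left(3 + 4\right) + 3 = 7 + 3 = 10$)
$\left(f + r\right)^{2} = \left(10 + 48\right)^{2} = 58^{2} = 3364$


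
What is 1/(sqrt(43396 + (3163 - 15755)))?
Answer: sqrt(7701)/15402 ≈ 0.0056977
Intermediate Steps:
1/(sqrt(43396 + (3163 - 15755))) = 1/(sqrt(43396 - 12592)) = 1/(sqrt(30804)) = 1/(2*sqrt(7701)) = sqrt(7701)/15402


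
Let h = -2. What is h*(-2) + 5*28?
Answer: 144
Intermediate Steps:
h*(-2) + 5*28 = -2*(-2) + 5*28 = 4 + 140 = 144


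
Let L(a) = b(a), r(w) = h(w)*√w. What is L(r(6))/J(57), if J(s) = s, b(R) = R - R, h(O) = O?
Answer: 0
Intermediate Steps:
b(R) = 0
r(w) = w^(3/2) (r(w) = w*√w = w^(3/2))
L(a) = 0
L(r(6))/J(57) = 0/57 = 0*(1/57) = 0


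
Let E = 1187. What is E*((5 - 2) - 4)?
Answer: -1187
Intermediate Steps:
E*((5 - 2) - 4) = 1187*((5 - 2) - 4) = 1187*(3 - 4) = 1187*(-1) = -1187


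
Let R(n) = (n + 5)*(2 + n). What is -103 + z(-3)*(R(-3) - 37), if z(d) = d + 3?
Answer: -103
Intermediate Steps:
z(d) = 3 + d
R(n) = (2 + n)*(5 + n) (R(n) = (5 + n)*(2 + n) = (2 + n)*(5 + n))
-103 + z(-3)*(R(-3) - 37) = -103 + (3 - 3)*((10 + (-3)² + 7*(-3)) - 37) = -103 + 0*((10 + 9 - 21) - 37) = -103 + 0*(-2 - 37) = -103 + 0*(-39) = -103 + 0 = -103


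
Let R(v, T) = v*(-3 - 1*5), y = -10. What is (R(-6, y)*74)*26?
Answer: 92352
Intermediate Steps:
R(v, T) = -8*v (R(v, T) = v*(-3 - 5) = v*(-8) = -8*v)
(R(-6, y)*74)*26 = (-8*(-6)*74)*26 = (48*74)*26 = 3552*26 = 92352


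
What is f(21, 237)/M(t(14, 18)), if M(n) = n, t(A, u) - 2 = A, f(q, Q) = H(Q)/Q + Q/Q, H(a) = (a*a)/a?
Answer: 1/8 ≈ 0.12500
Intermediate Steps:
H(a) = a (H(a) = a**2/a = a)
f(q, Q) = 2 (f(q, Q) = Q/Q + Q/Q = 1 + 1 = 2)
t(A, u) = 2 + A
f(21, 237)/M(t(14, 18)) = 2/(2 + 14) = 2/16 = 2*(1/16) = 1/8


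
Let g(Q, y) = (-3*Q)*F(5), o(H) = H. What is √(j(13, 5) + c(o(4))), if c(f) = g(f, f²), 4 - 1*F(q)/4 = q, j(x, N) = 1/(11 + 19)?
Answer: √43230/30 ≈ 6.9306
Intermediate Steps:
j(x, N) = 1/30
F(q) = 16 - 4*q
g(Q, y) = 12*Q (g(Q, y) = (-3*Q)*(16 - 4*5) = (-3*Q)*(16 - 20) = -3*Q*(-4) = 12*Q)
c(f) = 12*f
√(j(13, 5) + c(o(4))) = √(1/30 + 12*4) = √(1/30 + 48) = √(1441/30) = √43230/30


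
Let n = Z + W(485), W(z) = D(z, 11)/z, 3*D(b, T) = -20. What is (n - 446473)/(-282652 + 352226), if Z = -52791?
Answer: -72642914/10123017 ≈ -7.1760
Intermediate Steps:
D(b, T) = -20/3 (D(b, T) = (1/3)*(-20) = -20/3)
W(z) = -20/(3*z)
n = -15362185/291 (n = -52791 - 20/3/485 = -52791 - 20/3*1/485 = -52791 - 4/291 = -15362185/291 ≈ -52791.)
(n - 446473)/(-282652 + 352226) = (-15362185/291 - 446473)/(-282652 + 352226) = -145285828/291/69574 = -145285828/291*1/69574 = -72642914/10123017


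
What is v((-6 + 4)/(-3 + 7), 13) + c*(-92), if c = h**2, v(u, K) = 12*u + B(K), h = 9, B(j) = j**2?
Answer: -7289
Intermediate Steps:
v(u, K) = K**2 + 12*u (v(u, K) = 12*u + K**2 = K**2 + 12*u)
c = 81 (c = 9**2 = 81)
v((-6 + 4)/(-3 + 7), 13) + c*(-92) = (13**2 + 12*((-6 + 4)/(-3 + 7))) + 81*(-92) = (169 + 12*(-2/4)) - 7452 = (169 + 12*(-2*1/4)) - 7452 = (169 + 12*(-1/2)) - 7452 = (169 - 6) - 7452 = 163 - 7452 = -7289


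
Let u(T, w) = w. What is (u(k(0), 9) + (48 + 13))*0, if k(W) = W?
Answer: 0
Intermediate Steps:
(u(k(0), 9) + (48 + 13))*0 = (9 + (48 + 13))*0 = (9 + 61)*0 = 70*0 = 0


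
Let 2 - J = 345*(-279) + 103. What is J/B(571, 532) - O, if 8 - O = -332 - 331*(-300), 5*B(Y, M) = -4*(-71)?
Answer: 14292705/142 ≈ 1.0065e+5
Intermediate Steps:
B(Y, M) = 284/5 (B(Y, M) = (-4*(-71))/5 = (⅕)*284 = 284/5)
J = 96154 (J = 2 - (345*(-279) + 103) = 2 - (-96255 + 103) = 2 - 1*(-96152) = 2 + 96152 = 96154)
O = -98960 (O = 8 - (-332 - 331*(-300)) = 8 - (-332 + 99300) = 8 - 1*98968 = 8 - 98968 = -98960)
J/B(571, 532) - O = 96154/(284/5) - 1*(-98960) = 96154*(5/284) + 98960 = 240385/142 + 98960 = 14292705/142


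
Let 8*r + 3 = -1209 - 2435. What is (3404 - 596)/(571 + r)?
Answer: 7488/307 ≈ 24.391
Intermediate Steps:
r = -3647/8 (r = -3/8 + (-1209 - 2435)/8 = -3/8 + (1/8)*(-3644) = -3/8 - 911/2 = -3647/8 ≈ -455.88)
(3404 - 596)/(571 + r) = (3404 - 596)/(571 - 3647/8) = 2808/(921/8) = 2808*(8/921) = 7488/307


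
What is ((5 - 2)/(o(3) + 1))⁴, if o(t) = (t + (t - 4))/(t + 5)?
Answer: 20736/625 ≈ 33.178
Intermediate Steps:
o(t) = (-4 + 2*t)/(5 + t) (o(t) = (t + (-4 + t))/(5 + t) = (-4 + 2*t)/(5 + t))
((5 - 2)/(o(3) + 1))⁴ = ((5 - 2)/(2*(-2 + 3)/(5 + 3) + 1))⁴ = (3/(2*1/8 + 1))⁴ = (3/(2*(⅛)*1 + 1))⁴ = (3/(¼ + 1))⁴ = (3/(5/4))⁴ = (3*(⅘))⁴ = (12/5)⁴ = 20736/625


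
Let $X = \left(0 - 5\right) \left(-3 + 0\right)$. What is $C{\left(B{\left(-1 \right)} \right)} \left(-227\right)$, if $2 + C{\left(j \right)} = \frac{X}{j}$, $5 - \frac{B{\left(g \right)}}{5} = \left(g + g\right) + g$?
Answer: $\frac{2951}{8} \approx 368.88$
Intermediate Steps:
$B{\left(g \right)} = 25 - 15 g$ ($B{\left(g \right)} = 25 - 5 \left(\left(g + g\right) + g\right) = 25 - 5 \left(2 g + g\right) = 25 - 5 \cdot 3 g = 25 - 15 g$)
$X = 15$ ($X = \left(-5\right) \left(-3\right) = 15$)
$C{\left(j \right)} = -2 + \frac{15}{j}$
$C{\left(B{\left(-1 \right)} \right)} \left(-227\right) = \left(-2 + \frac{15}{25 - -15}\right) \left(-227\right) = \left(-2 + \frac{15}{25 + 15}\right) \left(-227\right) = \left(-2 + \frac{15}{40}\right) \left(-227\right) = \left(-2 + 15 \cdot \frac{1}{40}\right) \left(-227\right) = \left(-2 + \frac{3}{8}\right) \left(-227\right) = \left(- \frac{13}{8}\right) \left(-227\right) = \frac{2951}{8}$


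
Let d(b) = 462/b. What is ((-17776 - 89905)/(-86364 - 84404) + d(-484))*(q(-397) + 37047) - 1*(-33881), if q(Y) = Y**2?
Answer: -311469825/10673 ≈ -29183.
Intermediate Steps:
((-17776 - 89905)/(-86364 - 84404) + d(-484))*(q(-397) + 37047) - 1*(-33881) = ((-17776 - 89905)/(-86364 - 84404) + 462/(-484))*((-397)**2 + 37047) - 1*(-33881) = (-107681/(-170768) + 462*(-1/484))*(157609 + 37047) + 33881 = (-107681*(-1/170768) - 21/22)*194656 + 33881 = (107681/170768 - 21/22)*194656 + 33881 = -608573/1878448*194656 + 33881 = -673081738/10673 + 33881 = -311469825/10673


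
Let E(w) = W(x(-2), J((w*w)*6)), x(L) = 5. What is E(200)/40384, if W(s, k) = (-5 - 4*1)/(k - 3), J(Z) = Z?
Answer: -3/3230679616 ≈ -9.2860e-10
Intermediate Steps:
W(s, k) = -9/(-3 + k) (W(s, k) = (-5 - 4)/(-3 + k) = -9/(-3 + k))
E(w) = -9/(-3 + 6*w²) (E(w) = -9/(-3 + (w*w)*6) = -9/(-3 + w²*6) = -9/(-3 + 6*w²))
E(200)/40384 = -3/(-1 + 2*200²)/40384 = -3/(-1 + 2*40000)*(1/40384) = -3/(-1 + 80000)*(1/40384) = -3/79999*(1/40384) = -3*1/79999*(1/40384) = -3/79999*1/40384 = -3/3230679616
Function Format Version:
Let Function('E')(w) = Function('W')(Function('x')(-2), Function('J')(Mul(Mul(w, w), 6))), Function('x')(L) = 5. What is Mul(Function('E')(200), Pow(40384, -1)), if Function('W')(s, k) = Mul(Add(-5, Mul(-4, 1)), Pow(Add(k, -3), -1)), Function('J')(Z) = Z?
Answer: Rational(-3, 3230679616) ≈ -9.2860e-10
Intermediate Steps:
Function('W')(s, k) = Mul(-9, Pow(Add(-3, k), -1)) (Function('W')(s, k) = Mul(Add(-5, -4), Pow(Add(-3, k), -1)) = Mul(-9, Pow(Add(-3, k), -1)))
Function('E')(w) = Mul(-9, Pow(Add(-3, Mul(6, Pow(w, 2))), -1)) (Function('E')(w) = Mul(-9, Pow(Add(-3, Mul(Mul(w, w), 6)), -1)) = Mul(-9, Pow(Add(-3, Mul(Pow(w, 2), 6)), -1)) = Mul(-9, Pow(Add(-3, Mul(6, Pow(w, 2))), -1)))
Mul(Function('E')(200), Pow(40384, -1)) = Mul(Mul(-3, Pow(Add(-1, Mul(2, Pow(200, 2))), -1)), Pow(40384, -1)) = Mul(Mul(-3, Pow(Add(-1, Mul(2, 40000)), -1)), Rational(1, 40384)) = Mul(Mul(-3, Pow(Add(-1, 80000), -1)), Rational(1, 40384)) = Mul(Mul(-3, Pow(79999, -1)), Rational(1, 40384)) = Mul(Mul(-3, Rational(1, 79999)), Rational(1, 40384)) = Mul(Rational(-3, 79999), Rational(1, 40384)) = Rational(-3, 3230679616)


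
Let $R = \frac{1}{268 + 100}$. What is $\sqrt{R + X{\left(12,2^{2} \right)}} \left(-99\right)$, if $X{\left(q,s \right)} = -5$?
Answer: $- \frac{99 i \sqrt{42297}}{92} \approx - 221.31 i$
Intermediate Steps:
$R = \frac{1}{368} \approx 0.0027174$
$\sqrt{R + X{\left(12,2^{2} \right)}} \left(-99\right) = \sqrt{\frac{1}{368} - 5} \left(-99\right) = \sqrt{- \frac{1839}{368}} \left(-99\right) = \frac{i \sqrt{42297}}{92} \left(-99\right) = - \frac{99 i \sqrt{42297}}{92}$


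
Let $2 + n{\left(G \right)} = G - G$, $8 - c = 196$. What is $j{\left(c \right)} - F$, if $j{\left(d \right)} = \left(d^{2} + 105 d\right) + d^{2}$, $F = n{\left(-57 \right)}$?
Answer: $50950$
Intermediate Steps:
$c = -188$ ($c = 8 - 196 = -188$)
$n{\left(G \right)} = -2$ ($n{\left(G \right)} = -2 + \left(G - G\right) = -2 + 0 = -2$)
$F = -2$
$j{\left(d \right)} = 2 d^{2} + 105 d$
$j{\left(c \right)} - F = - 188 \left(105 + 2 \left(-188\right)\right) - -2 = - 188 \left(105 - 376\right) + 2 = \left(-188\right) \left(-271\right) + 2 = 50948 + 2 = 50950$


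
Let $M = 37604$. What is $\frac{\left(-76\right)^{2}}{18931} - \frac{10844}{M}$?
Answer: $\frac{2978235}{177970331} \approx 0.016734$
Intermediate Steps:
$\frac{\left(-76\right)^{2}}{18931} - \frac{10844}{M} = \frac{\left(-76\right)^{2}}{18931} - \frac{10844}{37604} = 5776 \cdot \frac{1}{18931} - \frac{2711}{9401} = \frac{5776}{18931} - \frac{2711}{9401} = \frac{2978235}{177970331}$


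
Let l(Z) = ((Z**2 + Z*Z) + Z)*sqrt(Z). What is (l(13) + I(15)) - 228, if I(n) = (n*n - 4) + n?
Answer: 8 + 351*sqrt(13) ≈ 1273.5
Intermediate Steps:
l(Z) = sqrt(Z)*(Z + 2*Z**2) (l(Z) = ((Z**2 + Z**2) + Z)*sqrt(Z) = (2*Z**2 + Z)*sqrt(Z) = (Z + 2*Z**2)*sqrt(Z) = sqrt(Z)*(Z + 2*Z**2))
I(n) = -4 + n + n**2 (I(n) = (n**2 - 4) + n = (-4 + n**2) + n = -4 + n + n**2)
(l(13) + I(15)) - 228 = (13**(3/2)*(1 + 2*13) + (-4 + 15 + 15**2)) - 228 = ((13*sqrt(13))*(1 + 26) + (-4 + 15 + 225)) - 228 = ((13*sqrt(13))*27 + 236) - 228 = (351*sqrt(13) + 236) - 228 = (236 + 351*sqrt(13)) - 228 = 8 + 351*sqrt(13)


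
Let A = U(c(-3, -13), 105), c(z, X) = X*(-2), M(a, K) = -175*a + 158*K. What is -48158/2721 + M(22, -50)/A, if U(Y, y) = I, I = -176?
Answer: 11747971/239448 ≈ 49.063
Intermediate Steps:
c(z, X) = -2*X
U(Y, y) = -176
A = -176
-48158/2721 + M(22, -50)/A = -48158/2721 + (-175*22 + 158*(-50))/(-176) = -48158*1/2721 + (-3850 - 7900)*(-1/176) = -48158/2721 - 11750*(-1/176) = -48158/2721 + 5875/88 = 11747971/239448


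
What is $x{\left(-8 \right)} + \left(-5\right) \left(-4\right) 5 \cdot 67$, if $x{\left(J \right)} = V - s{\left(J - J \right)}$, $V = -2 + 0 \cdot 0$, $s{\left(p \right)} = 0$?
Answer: $6698$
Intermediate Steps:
$V = -2$ ($V = -2 + 0 = -2$)
$x{\left(J \right)} = -2$ ($x{\left(J \right)} = -2 - 0 = -2 + 0 = -2$)
$x{\left(-8 \right)} + \left(-5\right) \left(-4\right) 5 \cdot 67 = -2 + \left(-5\right) \left(-4\right) 5 \cdot 67 = -2 + 20 \cdot 5 \cdot 67 = -2 + 100 \cdot 67 = -2 + 6700 = 6698$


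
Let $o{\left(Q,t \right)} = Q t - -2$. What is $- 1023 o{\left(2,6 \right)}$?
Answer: $-14322$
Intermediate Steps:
$o{\left(Q,t \right)} = 2 + Q t$ ($o{\left(Q,t \right)} = Q t + 2 = 2 + Q t$)
$- 1023 o{\left(2,6 \right)} = - 1023 \left(2 + 2 \cdot 6\right) = - 1023 \left(2 + 12\right) = \left(-1023\right) 14 = -14322$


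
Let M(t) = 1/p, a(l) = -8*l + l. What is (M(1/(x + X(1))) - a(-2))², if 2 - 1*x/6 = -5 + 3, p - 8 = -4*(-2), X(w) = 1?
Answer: 49729/256 ≈ 194.25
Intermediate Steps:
p = 16 (p = 8 - 4*(-2) = 8 + 8 = 16)
x = 24 (x = 12 - 6*(-5 + 3) = 12 - 6*(-2) = 12 + 12 = 24)
a(l) = -7*l
M(t) = 1/16
(M(1/(x + X(1))) - a(-2))² = (1/16 - (-7)*(-2))² = (1/16 - 1*14)² = (1/16 - 14)² = (-223/16)² = 49729/256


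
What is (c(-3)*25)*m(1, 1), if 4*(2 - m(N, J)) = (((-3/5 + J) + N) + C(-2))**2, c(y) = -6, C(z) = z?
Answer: -573/2 ≈ -286.50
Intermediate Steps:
m(N, J) = 2 - (-13/5 + J + N)**2/4 (m(N, J) = 2 - (((-3/5 + J) + N) - 2)**2/4 = 2 - ((-3/5 + J + N) - 2)**2/4 = 2 - (-13/5 + J + N)**2/4)
(c(-3)*25)*m(1, 1) = (-6*25)*(2 - (-13 + 5*1 + 5*1)**2/100) = -150*(2 - (-13 + 5 + 5)**2/100) = -150*(2 - 1/100*(-3)**2) = -150*(2 - 1/100*9) = -150*(2 - 9/100) = -150*191/100 = -573/2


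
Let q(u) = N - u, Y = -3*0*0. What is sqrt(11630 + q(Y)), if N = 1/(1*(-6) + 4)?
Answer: sqrt(46518)/2 ≈ 107.84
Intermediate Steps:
Y = 0 (Y = 0*0 = 0)
N = -1/2 (N = 1/(-6 + 4) = 1/(-2) = -1/2 ≈ -0.50000)
q(u) = -1/2 - u
sqrt(11630 + q(Y)) = sqrt(11630 + (-1/2 - 1*0)) = sqrt(11630 + (-1/2 + 0)) = sqrt(11630 - 1/2) = sqrt(23259/2) = sqrt(46518)/2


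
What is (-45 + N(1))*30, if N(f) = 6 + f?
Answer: -1140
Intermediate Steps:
(-45 + N(1))*30 = (-45 + (6 + 1))*30 = (-45 + 7)*30 = -38*30 = -1140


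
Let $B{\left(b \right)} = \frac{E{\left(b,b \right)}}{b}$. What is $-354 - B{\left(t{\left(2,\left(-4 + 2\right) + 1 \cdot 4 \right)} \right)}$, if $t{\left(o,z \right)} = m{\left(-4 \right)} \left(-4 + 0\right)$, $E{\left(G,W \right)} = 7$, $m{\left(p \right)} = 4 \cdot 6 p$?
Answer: $- \frac{135943}{384} \approx -354.02$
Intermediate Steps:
$m{\left(p \right)} = 24 p$
$t{\left(o,z \right)} = 384$ ($t{\left(o,z \right)} = 24 \left(-4\right) \left(-4 + 0\right) = \left(-96\right) \left(-4\right) = 384$)
$B{\left(b \right)} = \frac{7}{b}$
$-354 - B{\left(t{\left(2,\left(-4 + 2\right) + 1 \cdot 4 \right)} \right)} = -354 - \frac{7}{384} = - \frac{135943}{384}$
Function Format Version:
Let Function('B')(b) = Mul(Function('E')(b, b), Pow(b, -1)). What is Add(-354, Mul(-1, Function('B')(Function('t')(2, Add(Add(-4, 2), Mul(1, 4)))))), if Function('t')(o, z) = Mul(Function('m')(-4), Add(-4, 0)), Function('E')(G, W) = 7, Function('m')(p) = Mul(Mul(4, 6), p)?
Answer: Rational(-135943, 384) ≈ -354.02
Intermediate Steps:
Function('m')(p) = Mul(24, p)
Function('t')(o, z) = 384 (Function('t')(o, z) = Mul(Mul(24, -4), Add(-4, 0)) = Mul(-96, -4) = 384)
Function('B')(b) = Mul(7, Pow(b, -1))
Add(-354, Mul(-1, Function('B')(Function('t')(2, Add(Add(-4, 2), Mul(1, 4)))))) = Add(-354, Mul(-1, Mul(7, Pow(384, -1)))) = Add(-354, Mul(-1, Mul(7, Rational(1, 384)))) = Add(-354, Mul(-1, Rational(7, 384))) = Add(-354, Rational(-7, 384)) = Rational(-135943, 384)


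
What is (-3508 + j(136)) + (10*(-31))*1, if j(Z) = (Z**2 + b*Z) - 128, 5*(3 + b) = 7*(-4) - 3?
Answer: 66494/5 ≈ 13299.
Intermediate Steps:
b = -46/5 (b = -3 + (7*(-4) - 3)/5 = -3 + (-28 - 3)/5 = -3 + (1/5)*(-31) = -3 - 31/5 = -46/5 ≈ -9.2000)
j(Z) = -128 + Z**2 - 46*Z/5 (j(Z) = (Z**2 - 46*Z/5) - 128 = -128 + Z**2 - 46*Z/5)
(-3508 + j(136)) + (10*(-31))*1 = (-3508 + (-128 + 136**2 - 46/5*136)) + (10*(-31))*1 = (-3508 + (-128 + 18496 - 6256/5)) - 310*1 = (-3508 + 85584/5) - 310 = 68044/5 - 310 = 66494/5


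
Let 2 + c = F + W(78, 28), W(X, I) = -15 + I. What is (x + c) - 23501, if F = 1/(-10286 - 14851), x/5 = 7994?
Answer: 414257759/25137 ≈ 16480.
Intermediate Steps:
x = 39970 (x = 5*7994 = 39970)
F = -1/25137 (F = 1/(-25137) = -1/25137 ≈ -3.9782e-5)
c = 276506/25137 (c = -2 + (-1/25137 + (-15 + 28)) = -2 + (-1/25137 + 13) = -2 + 326780/25137 = 276506/25137 ≈ 11.000)
(x + c) - 23501 = (39970 + 276506/25137) - 23501 = 1005002396/25137 - 23501 = 414257759/25137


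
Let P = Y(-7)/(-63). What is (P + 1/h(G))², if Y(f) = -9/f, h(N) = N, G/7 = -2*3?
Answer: 169/86436 ≈ 0.0019552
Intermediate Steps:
G = -42 (G = 7*(-2*3) = 7*(-6) = -42)
P = -1/49 (P = -9/(-7)/(-63) = -9*(-⅐)*(-1/63) = (9/7)*(-1/63) = -1/49 ≈ -0.020408)
(P + 1/h(G))² = (-1/49 + 1/(-42))² = (-1/49 - 1/42)² = (-13/294)² = 169/86436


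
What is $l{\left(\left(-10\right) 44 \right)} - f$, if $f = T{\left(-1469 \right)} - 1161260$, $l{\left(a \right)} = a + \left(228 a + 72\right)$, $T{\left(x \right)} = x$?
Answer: $1062041$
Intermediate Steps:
$l{\left(a \right)} = 72 + 229 a$ ($l{\left(a \right)} = a + \left(72 + 228 a\right) = 72 + 229 a$)
$f = -1162729$ ($f = -1469 - 1161260 = -1162729$)
$l{\left(\left(-10\right) 44 \right)} - f = \left(72 + 229 \left(\left(-10\right) 44\right)\right) - -1162729 = \left(72 + 229 \left(-440\right)\right) + 1162729 = \left(72 - 100760\right) + 1162729 = -100688 + 1162729 = 1062041$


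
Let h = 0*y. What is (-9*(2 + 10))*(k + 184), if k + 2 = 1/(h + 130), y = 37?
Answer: -1277694/65 ≈ -19657.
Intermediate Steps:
h = 0 (h = 0*37 = 0)
k = -259/130 (k = -2 + 1/(0 + 130) = -2 + 1/130 = -259/130 ≈ -1.9923)
(-9*(2 + 10))*(k + 184) = (-9*(2 + 10))*(-259/130 + 184) = -9*12*(23661/130) = -108*23661/130 = -1277694/65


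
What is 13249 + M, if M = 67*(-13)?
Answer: 12378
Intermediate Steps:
M = -871
13249 + M = 13249 - 871 = 12378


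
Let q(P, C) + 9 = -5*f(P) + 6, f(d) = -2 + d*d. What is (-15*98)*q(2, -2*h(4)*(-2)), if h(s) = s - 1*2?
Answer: 19110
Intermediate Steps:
f(d) = -2 + d²
h(s) = -2 + s (h(s) = s - 2 = -2 + s)
q(P, C) = 7 - 5*P² (q(P, C) = -9 + (-5*(-2 + P²) + 6) = -9 + ((10 - 5*P²) + 6) = -9 + (16 - 5*P²) = 7 - 5*P²)
(-15*98)*q(2, -2*h(4)*(-2)) = (-15*98)*(7 - 5*2²) = -1470*(7 - 5*4) = -1470*(7 - 20) = -1470*(-13) = 19110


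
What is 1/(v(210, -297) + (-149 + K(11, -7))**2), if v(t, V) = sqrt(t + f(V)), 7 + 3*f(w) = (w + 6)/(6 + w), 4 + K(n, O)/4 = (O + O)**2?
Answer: 383161/146812351713 - 4*sqrt(13)/146812351713 ≈ 2.6098e-6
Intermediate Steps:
K(n, O) = -16 + 16*O**2 (K(n, O) = -16 + 4*(O + O)**2 = -16 + 4*(2*O)**2 = -16 + 4*(4*O**2) = -16 + 16*O**2)
f(w) = -2 (f(w) = -7/3 + ((w + 6)/(6 + w))/3 = -7/3 + ((6 + w)/(6 + w))/3 = -7/3 + (1/3)*1 = -7/3 + 1/3 = -2)
v(t, V) = sqrt(-2 + t) (v(t, V) = sqrt(t - 2) = sqrt(-2 + t))
1/(v(210, -297) + (-149 + K(11, -7))**2) = 1/(sqrt(-2 + 210) + (-149 + (-16 + 16*(-7)**2))**2) = 1/(sqrt(208) + (-149 + (-16 + 16*49))**2) = 1/(4*sqrt(13) + (-149 + (-16 + 784))**2) = 1/(4*sqrt(13) + (-149 + 768)**2) = 1/(4*sqrt(13) + 619**2) = 1/(4*sqrt(13) + 383161) = 1/(383161 + 4*sqrt(13))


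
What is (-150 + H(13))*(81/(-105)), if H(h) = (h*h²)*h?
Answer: -767097/35 ≈ -21917.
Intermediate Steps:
H(h) = h⁴ (H(h) = h³*h = h⁴)
(-150 + H(13))*(81/(-105)) = (-150 + 13⁴)*(81/(-105)) = (-150 + 28561)*(81*(-1/105)) = 28411*(-27/35) = -767097/35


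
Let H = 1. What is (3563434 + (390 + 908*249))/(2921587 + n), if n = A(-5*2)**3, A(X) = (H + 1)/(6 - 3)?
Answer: 102327732/78882857 ≈ 1.2972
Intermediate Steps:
A(X) = 2/3 (A(X) = (1 + 1)/(6 - 3) = 2/3)
n = 8/27 (n = (2/3)**3 = 8/27 ≈ 0.29630)
(3563434 + (390 + 908*249))/(2921587 + n) = (3563434 + (390 + 908*249))/(2921587 + 8/27) = (3563434 + (390 + 226092))/(78882857/27) = (3563434 + 226482)*(27/78882857) = 3789916*(27/78882857) = 102327732/78882857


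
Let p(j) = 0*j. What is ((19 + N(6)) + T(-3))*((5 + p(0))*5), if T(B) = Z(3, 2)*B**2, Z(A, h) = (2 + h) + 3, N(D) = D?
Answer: 2200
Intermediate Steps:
p(j) = 0
Z(A, h) = 5 + h
T(B) = 7*B**2 (T(B) = (5 + 2)*B**2 = 7*B**2)
((19 + N(6)) + T(-3))*((5 + p(0))*5) = ((19 + 6) + 7*(-3)**2)*((5 + 0)*5) = (25 + 7*9)*(5*5) = (25 + 63)*25 = 88*25 = 2200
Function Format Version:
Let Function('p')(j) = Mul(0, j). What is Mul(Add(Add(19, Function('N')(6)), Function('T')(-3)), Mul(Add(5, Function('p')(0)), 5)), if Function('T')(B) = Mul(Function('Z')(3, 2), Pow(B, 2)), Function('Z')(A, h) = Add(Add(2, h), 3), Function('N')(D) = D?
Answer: 2200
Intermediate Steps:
Function('p')(j) = 0
Function('Z')(A, h) = Add(5, h)
Function('T')(B) = Mul(7, Pow(B, 2)) (Function('T')(B) = Mul(Add(5, 2), Pow(B, 2)) = Mul(7, Pow(B, 2)))
Mul(Add(Add(19, Function('N')(6)), Function('T')(-3)), Mul(Add(5, Function('p')(0)), 5)) = Mul(Add(Add(19, 6), Mul(7, Pow(-3, 2))), Mul(Add(5, 0), 5)) = Mul(Add(25, Mul(7, 9)), Mul(5, 5)) = Mul(Add(25, 63), 25) = Mul(88, 25) = 2200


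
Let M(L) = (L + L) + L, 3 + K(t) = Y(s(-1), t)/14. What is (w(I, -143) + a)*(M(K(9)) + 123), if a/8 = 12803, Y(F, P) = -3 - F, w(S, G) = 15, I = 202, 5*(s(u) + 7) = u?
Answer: 117702411/10 ≈ 1.1770e+7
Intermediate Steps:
s(u) = -7 + u/5
a = 102424 (a = 8*12803 = 102424)
K(t) = -27/10 (K(t) = -3 + (-3 - (-7 + (1/5)*(-1)))/14 = -3 + (-3 - (-7 - 1/5))*(1/14) = -3 + (-3 - 1*(-36/5))*(1/14) = -3 + (-3 + 36/5)*(1/14) = -3 + (21/5)*(1/14) = -3 + 3/10 = -27/10)
M(L) = 3*L (M(L) = 2*L + L = 3*L)
(w(I, -143) + a)*(M(K(9)) + 123) = (15 + 102424)*(3*(-27/10) + 123) = 102439*(-81/10 + 123) = 102439*(1149/10) = 117702411/10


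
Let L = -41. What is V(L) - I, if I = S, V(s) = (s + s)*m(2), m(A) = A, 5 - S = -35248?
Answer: -35417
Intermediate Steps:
S = 35253 (S = 5 - 1*(-35248) = 5 + 35248 = 35253)
V(s) = 4*s (V(s) = (s + s)*2 = (2*s)*2 = 4*s)
I = 35253
V(L) - I = 4*(-41) - 1*35253 = -164 - 35253 = -35417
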